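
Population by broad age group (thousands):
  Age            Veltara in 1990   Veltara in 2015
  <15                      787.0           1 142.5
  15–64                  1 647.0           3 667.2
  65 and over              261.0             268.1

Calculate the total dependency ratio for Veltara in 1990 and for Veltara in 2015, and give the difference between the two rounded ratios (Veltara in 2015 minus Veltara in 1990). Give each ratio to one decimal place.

Veltara in 1990: (787.0 + 261.0) / 1 647.0 × 100 = 1 048.0 / 1 647.0 × 100 = 63.6
Veltara in 2015: (1 142.5 + 268.1) / 3 667.2 × 100 = 1 410.6 / 3 667.2 × 100 = 38.5

Veltara in 1990: 63.6
Veltara in 2015: 38.5
Difference: -25.1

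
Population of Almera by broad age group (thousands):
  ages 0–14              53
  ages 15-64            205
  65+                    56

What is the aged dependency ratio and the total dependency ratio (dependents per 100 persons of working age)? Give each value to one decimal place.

Old-age dependency ratio: 27.3
Total dependency ratio: 53.2

Old-age dependency ratio = 56 / 205 × 100 = 27.3
Total dependency ratio = (53 + 56) / 205 × 100 = 109 / 205 × 100 = 53.2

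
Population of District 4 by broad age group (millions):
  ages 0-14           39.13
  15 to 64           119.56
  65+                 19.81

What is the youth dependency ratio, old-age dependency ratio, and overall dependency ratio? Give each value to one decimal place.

Youth dependency ratio = 39.13 / 119.56 × 100 = 32.7
Old-age dependency ratio = 19.81 / 119.56 × 100 = 16.6
Total dependency ratio = (39.13 + 19.81) / 119.56 × 100 = 58.94 / 119.56 × 100 = 49.3

Youth dependency ratio: 32.7
Old-age dependency ratio: 16.6
Total dependency ratio: 49.3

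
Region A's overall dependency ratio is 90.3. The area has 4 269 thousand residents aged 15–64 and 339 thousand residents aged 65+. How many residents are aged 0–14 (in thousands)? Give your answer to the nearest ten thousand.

Aged 0–14: 3 520

Total dependency ratio = (youth + elderly) / working-age × 100
90.3 = (Y + 339) / 4 269 × 100
⇒ 3 520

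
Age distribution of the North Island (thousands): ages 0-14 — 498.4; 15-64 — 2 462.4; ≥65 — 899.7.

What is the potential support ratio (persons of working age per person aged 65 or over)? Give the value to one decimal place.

Potential support ratio: 2.7

Potential support ratio = 2 462.4 / 899.7 = 2.7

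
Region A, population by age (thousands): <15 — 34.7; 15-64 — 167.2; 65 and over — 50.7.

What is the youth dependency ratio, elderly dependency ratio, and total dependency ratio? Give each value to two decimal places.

Youth dependency ratio = 34.7 / 167.2 × 100 = 20.75
Old-age dependency ratio = 50.7 / 167.2 × 100 = 30.32
Total dependency ratio = (34.7 + 50.7) / 167.2 × 100 = 85.4 / 167.2 × 100 = 51.08

Youth dependency ratio: 20.75
Old-age dependency ratio: 30.32
Total dependency ratio: 51.08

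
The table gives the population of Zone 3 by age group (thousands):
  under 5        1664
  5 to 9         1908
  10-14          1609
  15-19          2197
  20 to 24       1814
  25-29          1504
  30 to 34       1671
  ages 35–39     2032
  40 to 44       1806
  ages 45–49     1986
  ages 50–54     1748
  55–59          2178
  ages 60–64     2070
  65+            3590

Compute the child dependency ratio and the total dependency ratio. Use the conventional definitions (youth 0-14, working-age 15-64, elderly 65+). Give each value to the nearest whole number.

0–14: 1664 + 1908 + 1609 = 5181
15–64: 2197 + 1814 + 1504 + 1671 + 2032 + 1806 + 1986 + 1748 + 2178 + 2070 = 19006
65+: 3590
Youth dependency ratio = 5181 / 19006 × 100 = 27
Total dependency ratio = (5181 + 3590) / 19006 × 100 = 8771 / 19006 × 100 = 46

Youth dependency ratio: 27
Total dependency ratio: 46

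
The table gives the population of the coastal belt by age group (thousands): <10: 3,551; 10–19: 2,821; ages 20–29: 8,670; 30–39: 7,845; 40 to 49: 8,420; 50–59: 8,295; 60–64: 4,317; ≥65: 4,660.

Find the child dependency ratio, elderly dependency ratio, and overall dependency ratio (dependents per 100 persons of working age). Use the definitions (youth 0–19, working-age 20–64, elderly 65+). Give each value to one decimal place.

Youth dependency ratio: 17.0
Old-age dependency ratio: 12.4
Total dependency ratio: 29.4

0–19: 3,551 + 2,821 = 6,372
20–64: 8,670 + 7,845 + 8,420 + 8,295 + 4,317 = 37,547
65+: 4,660
Youth dependency ratio = 6,372 / 37,547 × 100 = 17.0
Old-age dependency ratio = 4,660 / 37,547 × 100 = 12.4
Total dependency ratio = (6,372 + 4,660) / 37,547 × 100 = 11,032 / 37,547 × 100 = 29.4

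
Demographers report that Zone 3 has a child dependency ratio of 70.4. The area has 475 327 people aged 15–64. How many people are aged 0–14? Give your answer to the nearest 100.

Youth dependency ratio = youth / working-age × 100
70.4 = Y / 475 327 × 100
⇒ 334 600

Aged 0–14: 334 600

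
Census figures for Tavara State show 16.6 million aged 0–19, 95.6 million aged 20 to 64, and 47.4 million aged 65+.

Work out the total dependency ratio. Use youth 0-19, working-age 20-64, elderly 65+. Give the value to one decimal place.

Total dependency ratio = (16.6 + 47.4) / 95.6 × 100 = 64.0 / 95.6 × 100 = 66.9

Total dependency ratio: 66.9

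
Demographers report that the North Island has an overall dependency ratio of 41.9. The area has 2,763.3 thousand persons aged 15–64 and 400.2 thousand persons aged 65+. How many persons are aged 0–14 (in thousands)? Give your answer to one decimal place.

Total dependency ratio = (youth + elderly) / working-age × 100
41.9 = (Y + 400.2) / 2,763.3 × 100
⇒ 757.6

Aged 0–14: 757.6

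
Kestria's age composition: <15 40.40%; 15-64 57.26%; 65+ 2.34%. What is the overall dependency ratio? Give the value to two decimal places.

Total dependency ratio = (40.40 + 2.34) / 57.26 × 100 = 42.74 / 57.26 × 100 = 74.64

Total dependency ratio: 74.64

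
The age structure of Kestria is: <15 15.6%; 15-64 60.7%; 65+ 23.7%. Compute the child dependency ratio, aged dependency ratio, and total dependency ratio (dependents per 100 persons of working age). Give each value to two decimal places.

Youth dependency ratio: 25.70
Old-age dependency ratio: 39.04
Total dependency ratio: 64.74

Youth dependency ratio = 15.6 / 60.7 × 100 = 25.70
Old-age dependency ratio = 23.7 / 60.7 × 100 = 39.04
Total dependency ratio = (15.6 + 23.7) / 60.7 × 100 = 39.3 / 60.7 × 100 = 64.74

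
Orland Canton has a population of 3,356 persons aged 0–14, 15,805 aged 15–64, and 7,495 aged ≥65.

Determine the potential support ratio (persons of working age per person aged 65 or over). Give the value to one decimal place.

Potential support ratio = 15,805 / 7,495 = 2.1

Potential support ratio: 2.1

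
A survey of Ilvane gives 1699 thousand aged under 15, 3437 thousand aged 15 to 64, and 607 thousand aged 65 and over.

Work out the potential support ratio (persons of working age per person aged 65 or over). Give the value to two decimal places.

Potential support ratio: 5.66

Potential support ratio = 3437 / 607 = 5.66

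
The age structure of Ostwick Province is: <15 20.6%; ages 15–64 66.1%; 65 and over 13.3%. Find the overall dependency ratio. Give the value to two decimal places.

Total dependency ratio: 51.29

Total dependency ratio = (20.6 + 13.3) / 66.1 × 100 = 33.9 / 66.1 × 100 = 51.29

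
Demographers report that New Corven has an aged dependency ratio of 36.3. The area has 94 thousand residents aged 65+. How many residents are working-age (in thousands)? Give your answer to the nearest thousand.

Old-age dependency ratio = elderly / working-age × 100
36.3 = 94 / W × 100
⇒ 259

Working-age: 259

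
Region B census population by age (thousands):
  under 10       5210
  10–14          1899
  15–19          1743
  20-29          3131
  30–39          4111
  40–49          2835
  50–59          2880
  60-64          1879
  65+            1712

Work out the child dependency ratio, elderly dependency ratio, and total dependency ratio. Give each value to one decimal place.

Youth dependency ratio: 42.9
Old-age dependency ratio: 10.3
Total dependency ratio: 53.2

0–14: 5210 + 1899 = 7109
15–64: 1743 + 3131 + 4111 + 2835 + 2880 + 1879 = 16579
65+: 1712
Youth dependency ratio = 7109 / 16579 × 100 = 42.9
Old-age dependency ratio = 1712 / 16579 × 100 = 10.3
Total dependency ratio = (7109 + 1712) / 16579 × 100 = 8821 / 16579 × 100 = 53.2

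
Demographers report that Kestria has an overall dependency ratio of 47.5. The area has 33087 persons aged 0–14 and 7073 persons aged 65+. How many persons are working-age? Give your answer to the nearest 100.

Total dependency ratio = (youth + elderly) / working-age × 100
47.5 = (33087 + 7073) / W × 100
⇒ 84500

Working-age: 84500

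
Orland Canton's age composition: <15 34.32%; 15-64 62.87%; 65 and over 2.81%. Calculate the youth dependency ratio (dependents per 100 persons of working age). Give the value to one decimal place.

Youth dependency ratio: 54.6

Youth dependency ratio = 34.32 / 62.87 × 100 = 54.6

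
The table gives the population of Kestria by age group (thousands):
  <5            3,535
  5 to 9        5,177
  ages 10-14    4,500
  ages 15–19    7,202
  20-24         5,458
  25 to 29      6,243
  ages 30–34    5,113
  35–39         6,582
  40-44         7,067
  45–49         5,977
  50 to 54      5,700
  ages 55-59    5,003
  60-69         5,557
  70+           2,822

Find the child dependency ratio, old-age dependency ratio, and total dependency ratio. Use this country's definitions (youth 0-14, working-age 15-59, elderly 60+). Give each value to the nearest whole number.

0–14: 3,535 + 5,177 + 4,500 = 13,212
15–59: 7,202 + 5,458 + 6,243 + 5,113 + 6,582 + 7,067 + 5,977 + 5,700 + 5,003 = 54,345
60+: 5,557 + 2,822 = 8,379
Youth dependency ratio = 13,212 / 54,345 × 100 = 24
Old-age dependency ratio = 8,379 / 54,345 × 100 = 15
Total dependency ratio = (13,212 + 8,379) / 54,345 × 100 = 21,591 / 54,345 × 100 = 40

Youth dependency ratio: 24
Old-age dependency ratio: 15
Total dependency ratio: 40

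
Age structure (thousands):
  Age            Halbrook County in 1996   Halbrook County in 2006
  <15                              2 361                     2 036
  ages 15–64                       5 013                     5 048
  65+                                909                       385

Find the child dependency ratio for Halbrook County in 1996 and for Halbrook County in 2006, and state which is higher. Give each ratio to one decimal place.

Halbrook County in 1996: 47.1
Halbrook County in 2006: 40.3
Higher: Halbrook County in 1996

Halbrook County in 1996: 2 361 / 5 013 × 100 = 47.1
Halbrook County in 2006: 2 036 / 5 048 × 100 = 40.3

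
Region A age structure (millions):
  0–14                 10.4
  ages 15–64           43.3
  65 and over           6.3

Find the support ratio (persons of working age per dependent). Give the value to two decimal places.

Support ratio = 43.3 / (10.4 + 6.3) = 43.3 / 16.7 = 2.59

Support ratio: 2.59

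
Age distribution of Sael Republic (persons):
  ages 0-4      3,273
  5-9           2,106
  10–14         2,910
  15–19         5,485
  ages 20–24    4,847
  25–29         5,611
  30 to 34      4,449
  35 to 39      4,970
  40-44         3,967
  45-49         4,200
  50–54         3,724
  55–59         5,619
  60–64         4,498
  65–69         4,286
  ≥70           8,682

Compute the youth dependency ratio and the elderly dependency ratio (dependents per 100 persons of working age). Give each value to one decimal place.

0–14: 3,273 + 2,106 + 2,910 = 8,289
15–64: 5,485 + 4,847 + 5,611 + 4,449 + 4,970 + 3,967 + 4,200 + 3,724 + 5,619 + 4,498 = 47,370
65+: 4,286 + 8,682 = 12,968
Youth dependency ratio = 8,289 / 47,370 × 100 = 17.5
Old-age dependency ratio = 12,968 / 47,370 × 100 = 27.4

Youth dependency ratio: 17.5
Old-age dependency ratio: 27.4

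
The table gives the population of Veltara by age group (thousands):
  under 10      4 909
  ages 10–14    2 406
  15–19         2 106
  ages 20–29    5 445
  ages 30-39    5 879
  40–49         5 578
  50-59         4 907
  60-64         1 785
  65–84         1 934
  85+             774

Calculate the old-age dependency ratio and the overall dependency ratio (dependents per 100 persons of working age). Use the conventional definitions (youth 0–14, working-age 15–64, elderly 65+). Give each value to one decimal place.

0–14: 4 909 + 2 406 = 7 315
15–64: 2 106 + 5 445 + 5 879 + 5 578 + 4 907 + 1 785 = 25 700
65+: 1 934 + 774 = 2 708
Old-age dependency ratio = 2 708 / 25 700 × 100 = 10.5
Total dependency ratio = (7 315 + 2 708) / 25 700 × 100 = 10 023 / 25 700 × 100 = 39.0

Old-age dependency ratio: 10.5
Total dependency ratio: 39.0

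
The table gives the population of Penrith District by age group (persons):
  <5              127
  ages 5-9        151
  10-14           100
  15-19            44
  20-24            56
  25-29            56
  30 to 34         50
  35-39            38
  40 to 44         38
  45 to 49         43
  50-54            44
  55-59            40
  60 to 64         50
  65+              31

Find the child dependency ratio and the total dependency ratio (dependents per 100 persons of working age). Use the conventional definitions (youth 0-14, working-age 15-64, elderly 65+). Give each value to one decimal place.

Youth dependency ratio: 82.4
Total dependency ratio: 89.1

0–14: 127 + 151 + 100 = 378
15–64: 44 + 56 + 56 + 50 + 38 + 38 + 43 + 44 + 40 + 50 = 459
65+: 31
Youth dependency ratio = 378 / 459 × 100 = 82.4
Total dependency ratio = (378 + 31) / 459 × 100 = 409 / 459 × 100 = 89.1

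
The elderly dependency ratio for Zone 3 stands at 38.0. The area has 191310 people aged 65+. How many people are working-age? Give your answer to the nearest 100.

Old-age dependency ratio = elderly / working-age × 100
38.0 = 191310 / W × 100
⇒ 503400

Working-age: 503400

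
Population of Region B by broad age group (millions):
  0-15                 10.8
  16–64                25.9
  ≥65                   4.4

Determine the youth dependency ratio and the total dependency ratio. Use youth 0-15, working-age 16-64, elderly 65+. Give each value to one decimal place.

Youth dependency ratio = 10.8 / 25.9 × 100 = 41.7
Total dependency ratio = (10.8 + 4.4) / 25.9 × 100 = 15.2 / 25.9 × 100 = 58.7

Youth dependency ratio: 41.7
Total dependency ratio: 58.7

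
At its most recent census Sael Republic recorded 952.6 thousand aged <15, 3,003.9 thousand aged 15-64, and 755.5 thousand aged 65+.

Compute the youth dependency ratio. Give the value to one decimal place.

Youth dependency ratio: 31.7

Youth dependency ratio = 952.6 / 3,003.9 × 100 = 31.7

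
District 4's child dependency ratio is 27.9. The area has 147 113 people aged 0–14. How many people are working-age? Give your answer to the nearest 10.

Youth dependency ratio = youth / working-age × 100
27.9 = 147 113 / W × 100
⇒ 527 290

Working-age: 527 290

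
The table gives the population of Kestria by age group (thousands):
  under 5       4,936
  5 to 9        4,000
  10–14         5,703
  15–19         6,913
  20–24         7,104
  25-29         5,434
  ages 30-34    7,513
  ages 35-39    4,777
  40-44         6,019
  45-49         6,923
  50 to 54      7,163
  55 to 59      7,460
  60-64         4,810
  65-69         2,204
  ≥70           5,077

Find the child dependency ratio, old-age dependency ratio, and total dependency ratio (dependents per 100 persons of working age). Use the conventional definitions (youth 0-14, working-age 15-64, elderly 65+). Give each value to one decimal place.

0–14: 4,936 + 4,000 + 5,703 = 14,639
15–64: 6,913 + 7,104 + 5,434 + 7,513 + 4,777 + 6,019 + 6,923 + 7,163 + 7,460 + 4,810 = 64,116
65+: 2,204 + 5,077 = 7,281
Youth dependency ratio = 14,639 / 64,116 × 100 = 22.8
Old-age dependency ratio = 7,281 / 64,116 × 100 = 11.4
Total dependency ratio = (14,639 + 7,281) / 64,116 × 100 = 21,920 / 64,116 × 100 = 34.2

Youth dependency ratio: 22.8
Old-age dependency ratio: 11.4
Total dependency ratio: 34.2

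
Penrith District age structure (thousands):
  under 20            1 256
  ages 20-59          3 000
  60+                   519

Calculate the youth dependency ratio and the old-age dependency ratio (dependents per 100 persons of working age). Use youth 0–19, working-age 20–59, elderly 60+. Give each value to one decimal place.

Youth dependency ratio = 1 256 / 3 000 × 100 = 41.9
Old-age dependency ratio = 519 / 3 000 × 100 = 17.3

Youth dependency ratio: 41.9
Old-age dependency ratio: 17.3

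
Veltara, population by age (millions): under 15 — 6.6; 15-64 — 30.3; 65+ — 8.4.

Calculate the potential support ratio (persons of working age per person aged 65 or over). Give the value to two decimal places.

Potential support ratio: 3.61

Potential support ratio = 30.3 / 8.4 = 3.61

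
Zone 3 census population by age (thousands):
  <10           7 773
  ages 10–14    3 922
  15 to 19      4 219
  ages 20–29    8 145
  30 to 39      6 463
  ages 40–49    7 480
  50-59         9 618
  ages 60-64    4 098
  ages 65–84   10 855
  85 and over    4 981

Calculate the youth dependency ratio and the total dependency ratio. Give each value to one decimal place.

Youth dependency ratio: 29.2
Total dependency ratio: 68.8

0–14: 7 773 + 3 922 = 11 695
15–64: 4 219 + 8 145 + 6 463 + 7 480 + 9 618 + 4 098 = 40 023
65+: 10 855 + 4 981 = 15 836
Youth dependency ratio = 11 695 / 40 023 × 100 = 29.2
Total dependency ratio = (11 695 + 15 836) / 40 023 × 100 = 27 531 / 40 023 × 100 = 68.8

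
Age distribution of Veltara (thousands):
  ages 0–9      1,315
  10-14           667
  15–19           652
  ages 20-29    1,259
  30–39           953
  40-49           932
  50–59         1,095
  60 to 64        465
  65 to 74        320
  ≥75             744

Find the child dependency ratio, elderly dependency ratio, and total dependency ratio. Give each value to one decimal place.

0–14: 1,315 + 667 = 1,982
15–64: 652 + 1,259 + 953 + 932 + 1,095 + 465 = 5,356
65+: 320 + 744 = 1,064
Youth dependency ratio = 1,982 / 5,356 × 100 = 37.0
Old-age dependency ratio = 1,064 / 5,356 × 100 = 19.9
Total dependency ratio = (1,982 + 1,064) / 5,356 × 100 = 3,046 / 5,356 × 100 = 56.9

Youth dependency ratio: 37.0
Old-age dependency ratio: 19.9
Total dependency ratio: 56.9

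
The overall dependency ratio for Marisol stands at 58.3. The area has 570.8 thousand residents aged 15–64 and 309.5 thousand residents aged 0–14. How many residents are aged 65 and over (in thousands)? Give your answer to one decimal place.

Aged 65 and over: 23.3

Total dependency ratio = (youth + elderly) / working-age × 100
58.3 = (309.5 + E) / 570.8 × 100
⇒ 23.3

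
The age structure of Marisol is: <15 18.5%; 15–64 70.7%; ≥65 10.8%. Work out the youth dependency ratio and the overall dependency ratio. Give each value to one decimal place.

Youth dependency ratio = 18.5 / 70.7 × 100 = 26.2
Total dependency ratio = (18.5 + 10.8) / 70.7 × 100 = 29.3 / 70.7 × 100 = 41.4

Youth dependency ratio: 26.2
Total dependency ratio: 41.4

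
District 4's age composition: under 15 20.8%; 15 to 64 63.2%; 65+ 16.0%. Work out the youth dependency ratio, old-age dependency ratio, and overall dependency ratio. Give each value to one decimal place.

Youth dependency ratio = 20.8 / 63.2 × 100 = 32.9
Old-age dependency ratio = 16.0 / 63.2 × 100 = 25.3
Total dependency ratio = (20.8 + 16.0) / 63.2 × 100 = 36.8 / 63.2 × 100 = 58.2

Youth dependency ratio: 32.9
Old-age dependency ratio: 25.3
Total dependency ratio: 58.2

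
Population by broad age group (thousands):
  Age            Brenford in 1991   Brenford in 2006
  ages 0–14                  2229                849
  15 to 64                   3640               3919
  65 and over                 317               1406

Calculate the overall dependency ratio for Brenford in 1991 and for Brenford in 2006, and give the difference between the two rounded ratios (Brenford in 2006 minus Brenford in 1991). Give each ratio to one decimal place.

Brenford in 1991: (2229 + 317) / 3640 × 100 = 2546 / 3640 × 100 = 69.9
Brenford in 2006: (849 + 1406) / 3919 × 100 = 2255 / 3919 × 100 = 57.5

Brenford in 1991: 69.9
Brenford in 2006: 57.5
Difference: -12.4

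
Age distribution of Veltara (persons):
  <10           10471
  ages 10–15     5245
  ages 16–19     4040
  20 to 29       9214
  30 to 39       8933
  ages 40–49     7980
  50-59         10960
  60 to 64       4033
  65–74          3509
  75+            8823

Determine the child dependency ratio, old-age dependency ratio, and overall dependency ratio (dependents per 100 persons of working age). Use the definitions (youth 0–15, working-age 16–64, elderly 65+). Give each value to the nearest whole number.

0–15: 10471 + 5245 = 15716
16–64: 4040 + 9214 + 8933 + 7980 + 10960 + 4033 = 45160
65+: 3509 + 8823 = 12332
Youth dependency ratio = 15716 / 45160 × 100 = 35
Old-age dependency ratio = 12332 / 45160 × 100 = 27
Total dependency ratio = (15716 + 12332) / 45160 × 100 = 28048 / 45160 × 100 = 62

Youth dependency ratio: 35
Old-age dependency ratio: 27
Total dependency ratio: 62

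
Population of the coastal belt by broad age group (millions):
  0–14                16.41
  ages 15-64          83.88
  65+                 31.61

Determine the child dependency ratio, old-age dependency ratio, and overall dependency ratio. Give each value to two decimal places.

Youth dependency ratio = 16.41 / 83.88 × 100 = 19.56
Old-age dependency ratio = 31.61 / 83.88 × 100 = 37.68
Total dependency ratio = (16.41 + 31.61) / 83.88 × 100 = 48.02 / 83.88 × 100 = 57.25

Youth dependency ratio: 19.56
Old-age dependency ratio: 37.68
Total dependency ratio: 57.25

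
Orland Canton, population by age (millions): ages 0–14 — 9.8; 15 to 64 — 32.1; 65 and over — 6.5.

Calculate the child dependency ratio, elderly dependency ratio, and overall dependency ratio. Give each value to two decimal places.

Youth dependency ratio = 9.8 / 32.1 × 100 = 30.53
Old-age dependency ratio = 6.5 / 32.1 × 100 = 20.25
Total dependency ratio = (9.8 + 6.5) / 32.1 × 100 = 16.3 / 32.1 × 100 = 50.78

Youth dependency ratio: 30.53
Old-age dependency ratio: 20.25
Total dependency ratio: 50.78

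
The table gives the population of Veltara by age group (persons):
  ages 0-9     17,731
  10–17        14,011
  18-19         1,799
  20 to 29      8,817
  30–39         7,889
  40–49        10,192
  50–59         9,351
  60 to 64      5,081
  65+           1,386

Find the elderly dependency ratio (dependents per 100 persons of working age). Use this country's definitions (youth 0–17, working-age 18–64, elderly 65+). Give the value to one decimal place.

Old-age dependency ratio: 3.2

0–17: 17,731 + 14,011 = 31,742
18–64: 1,799 + 8,817 + 7,889 + 10,192 + 9,351 + 5,081 = 43,129
65+: 1,386
Old-age dependency ratio = 1,386 / 43,129 × 100 = 3.2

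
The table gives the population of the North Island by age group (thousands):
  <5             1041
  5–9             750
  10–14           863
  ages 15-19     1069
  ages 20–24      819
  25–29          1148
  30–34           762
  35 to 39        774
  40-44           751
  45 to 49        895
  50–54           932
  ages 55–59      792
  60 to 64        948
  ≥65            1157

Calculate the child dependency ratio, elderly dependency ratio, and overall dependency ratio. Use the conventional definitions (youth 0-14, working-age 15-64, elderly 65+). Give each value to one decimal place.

Youth dependency ratio: 29.9
Old-age dependency ratio: 13.0
Total dependency ratio: 42.9

0–14: 1041 + 750 + 863 = 2654
15–64: 1069 + 819 + 1148 + 762 + 774 + 751 + 895 + 932 + 792 + 948 = 8890
65+: 1157
Youth dependency ratio = 2654 / 8890 × 100 = 29.9
Old-age dependency ratio = 1157 / 8890 × 100 = 13.0
Total dependency ratio = (2654 + 1157) / 8890 × 100 = 3811 / 8890 × 100 = 42.9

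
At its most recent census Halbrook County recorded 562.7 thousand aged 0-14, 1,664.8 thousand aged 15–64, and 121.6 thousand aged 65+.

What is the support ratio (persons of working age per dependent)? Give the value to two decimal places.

Support ratio: 2.43

Support ratio = 1,664.8 / (562.7 + 121.6) = 1,664.8 / 684.3 = 2.43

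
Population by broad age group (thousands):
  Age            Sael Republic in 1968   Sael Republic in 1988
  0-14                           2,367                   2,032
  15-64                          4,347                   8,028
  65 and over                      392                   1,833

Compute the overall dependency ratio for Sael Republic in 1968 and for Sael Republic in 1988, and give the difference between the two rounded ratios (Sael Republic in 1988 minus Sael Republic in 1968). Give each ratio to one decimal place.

Sael Republic in 1968: (2,367 + 392) / 4,347 × 100 = 2,759 / 4,347 × 100 = 63.5
Sael Republic in 1988: (2,032 + 1,833) / 8,028 × 100 = 3,865 / 8,028 × 100 = 48.1

Sael Republic in 1968: 63.5
Sael Republic in 1988: 48.1
Difference: -15.4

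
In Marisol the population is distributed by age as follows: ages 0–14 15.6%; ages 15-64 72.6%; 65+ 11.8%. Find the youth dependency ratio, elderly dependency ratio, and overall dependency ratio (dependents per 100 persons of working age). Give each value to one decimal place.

Youth dependency ratio = 15.6 / 72.6 × 100 = 21.5
Old-age dependency ratio = 11.8 / 72.6 × 100 = 16.3
Total dependency ratio = (15.6 + 11.8) / 72.6 × 100 = 27.4 / 72.6 × 100 = 37.7

Youth dependency ratio: 21.5
Old-age dependency ratio: 16.3
Total dependency ratio: 37.7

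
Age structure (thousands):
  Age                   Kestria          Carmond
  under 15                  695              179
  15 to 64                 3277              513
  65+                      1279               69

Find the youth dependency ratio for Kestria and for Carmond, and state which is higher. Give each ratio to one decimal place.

Kestria: 695 / 3277 × 100 = 21.2
Carmond: 179 / 513 × 100 = 34.9

Kestria: 21.2
Carmond: 34.9
Higher: Carmond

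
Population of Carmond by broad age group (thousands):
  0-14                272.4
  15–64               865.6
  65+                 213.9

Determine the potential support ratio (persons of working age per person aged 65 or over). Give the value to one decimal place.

Potential support ratio: 4.0

Potential support ratio = 865.6 / 213.9 = 4.0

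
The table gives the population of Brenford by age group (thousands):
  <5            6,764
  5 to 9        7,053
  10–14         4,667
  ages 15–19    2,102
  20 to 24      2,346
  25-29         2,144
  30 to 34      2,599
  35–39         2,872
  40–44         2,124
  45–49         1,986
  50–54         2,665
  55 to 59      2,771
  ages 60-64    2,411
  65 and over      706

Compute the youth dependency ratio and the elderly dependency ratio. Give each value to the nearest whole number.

0–14: 6,764 + 7,053 + 4,667 = 18,484
15–64: 2,102 + 2,346 + 2,144 + 2,599 + 2,872 + 2,124 + 1,986 + 2,665 + 2,771 + 2,411 = 24,020
65+: 706
Youth dependency ratio = 18,484 / 24,020 × 100 = 77
Old-age dependency ratio = 706 / 24,020 × 100 = 3

Youth dependency ratio: 77
Old-age dependency ratio: 3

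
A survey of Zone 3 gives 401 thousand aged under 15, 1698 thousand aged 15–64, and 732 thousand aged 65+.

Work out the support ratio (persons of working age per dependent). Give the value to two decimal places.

Support ratio = 1698 / (401 + 732) = 1698 / 1133 = 1.50

Support ratio: 1.50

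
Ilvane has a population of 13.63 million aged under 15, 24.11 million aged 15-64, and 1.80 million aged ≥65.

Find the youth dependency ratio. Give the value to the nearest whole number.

Youth dependency ratio = 13.63 / 24.11 × 100 = 57

Youth dependency ratio: 57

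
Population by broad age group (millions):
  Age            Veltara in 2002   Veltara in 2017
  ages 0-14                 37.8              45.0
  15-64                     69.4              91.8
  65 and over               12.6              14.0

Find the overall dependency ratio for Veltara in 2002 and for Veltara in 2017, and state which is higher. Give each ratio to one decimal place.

Veltara in 2002: (37.8 + 12.6) / 69.4 × 100 = 50.4 / 69.4 × 100 = 72.6
Veltara in 2017: (45.0 + 14.0) / 91.8 × 100 = 59.0 / 91.8 × 100 = 64.3

Veltara in 2002: 72.6
Veltara in 2017: 64.3
Higher: Veltara in 2002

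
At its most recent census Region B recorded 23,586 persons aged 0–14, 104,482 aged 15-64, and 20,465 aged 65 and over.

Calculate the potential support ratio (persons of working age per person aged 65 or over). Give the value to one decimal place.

Potential support ratio = 104,482 / 20,465 = 5.1

Potential support ratio: 5.1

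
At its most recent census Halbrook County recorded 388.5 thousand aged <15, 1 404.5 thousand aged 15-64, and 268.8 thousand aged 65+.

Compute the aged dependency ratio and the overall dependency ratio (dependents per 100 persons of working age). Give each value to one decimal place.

Old-age dependency ratio: 19.1
Total dependency ratio: 46.8

Old-age dependency ratio = 268.8 / 1 404.5 × 100 = 19.1
Total dependency ratio = (388.5 + 268.8) / 1 404.5 × 100 = 657.3 / 1 404.5 × 100 = 46.8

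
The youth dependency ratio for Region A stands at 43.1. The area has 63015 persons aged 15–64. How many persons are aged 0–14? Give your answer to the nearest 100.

Aged 0–14: 27200

Youth dependency ratio = youth / working-age × 100
43.1 = Y / 63015 × 100
⇒ 27200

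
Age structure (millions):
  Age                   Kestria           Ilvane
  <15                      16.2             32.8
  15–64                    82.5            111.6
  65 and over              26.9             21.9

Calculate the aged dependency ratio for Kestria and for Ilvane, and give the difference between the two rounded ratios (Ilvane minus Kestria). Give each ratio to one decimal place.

Kestria: 32.6
Ilvane: 19.6
Difference: -13.0

Kestria: 26.9 / 82.5 × 100 = 32.6
Ilvane: 21.9 / 111.6 × 100 = 19.6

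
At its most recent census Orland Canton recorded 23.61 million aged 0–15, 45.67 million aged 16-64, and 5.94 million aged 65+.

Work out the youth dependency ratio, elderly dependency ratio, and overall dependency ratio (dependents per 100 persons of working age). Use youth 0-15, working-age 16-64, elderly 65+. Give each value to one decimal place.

Youth dependency ratio: 51.7
Old-age dependency ratio: 13.0
Total dependency ratio: 64.7

Youth dependency ratio = 23.61 / 45.67 × 100 = 51.7
Old-age dependency ratio = 5.94 / 45.67 × 100 = 13.0
Total dependency ratio = (23.61 + 5.94) / 45.67 × 100 = 29.55 / 45.67 × 100 = 64.7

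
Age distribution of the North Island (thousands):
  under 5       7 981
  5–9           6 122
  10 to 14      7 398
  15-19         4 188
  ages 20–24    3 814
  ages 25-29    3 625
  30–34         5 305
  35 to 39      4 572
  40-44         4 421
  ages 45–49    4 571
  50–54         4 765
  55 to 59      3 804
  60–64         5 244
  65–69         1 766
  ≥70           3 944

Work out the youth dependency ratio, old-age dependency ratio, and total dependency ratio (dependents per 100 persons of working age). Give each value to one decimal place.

0–14: 7 981 + 6 122 + 7 398 = 21 501
15–64: 4 188 + 3 814 + 3 625 + 5 305 + 4 572 + 4 421 + 4 571 + 4 765 + 3 804 + 5 244 = 44 309
65+: 1 766 + 3 944 = 5 710
Youth dependency ratio = 21 501 / 44 309 × 100 = 48.5
Old-age dependency ratio = 5 710 / 44 309 × 100 = 12.9
Total dependency ratio = (21 501 + 5 710) / 44 309 × 100 = 27 211 / 44 309 × 100 = 61.4

Youth dependency ratio: 48.5
Old-age dependency ratio: 12.9
Total dependency ratio: 61.4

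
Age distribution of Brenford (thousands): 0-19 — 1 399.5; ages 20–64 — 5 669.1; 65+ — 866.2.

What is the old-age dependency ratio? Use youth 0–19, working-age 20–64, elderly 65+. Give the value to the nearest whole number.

Old-age dependency ratio: 15

Old-age dependency ratio = 866.2 / 5 669.1 × 100 = 15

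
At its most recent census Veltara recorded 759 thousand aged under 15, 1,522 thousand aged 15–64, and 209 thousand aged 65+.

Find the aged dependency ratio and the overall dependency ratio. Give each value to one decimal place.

Old-age dependency ratio: 13.7
Total dependency ratio: 63.6

Old-age dependency ratio = 209 / 1,522 × 100 = 13.7
Total dependency ratio = (759 + 209) / 1,522 × 100 = 968 / 1,522 × 100 = 63.6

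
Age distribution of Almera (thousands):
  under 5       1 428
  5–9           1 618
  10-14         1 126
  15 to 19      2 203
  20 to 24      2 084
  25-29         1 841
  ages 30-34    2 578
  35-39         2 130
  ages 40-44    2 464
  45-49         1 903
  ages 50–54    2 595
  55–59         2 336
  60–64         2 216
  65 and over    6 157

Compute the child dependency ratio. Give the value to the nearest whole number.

Youth dependency ratio: 19

0–14: 1 428 + 1 618 + 1 126 = 4 172
15–64: 2 203 + 2 084 + 1 841 + 2 578 + 2 130 + 2 464 + 1 903 + 2 595 + 2 336 + 2 216 = 22 350
65+: 6 157
Youth dependency ratio = 4 172 / 22 350 × 100 = 19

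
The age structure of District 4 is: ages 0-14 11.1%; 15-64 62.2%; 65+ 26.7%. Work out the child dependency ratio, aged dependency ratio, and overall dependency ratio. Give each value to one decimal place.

Youth dependency ratio = 11.1 / 62.2 × 100 = 17.8
Old-age dependency ratio = 26.7 / 62.2 × 100 = 42.9
Total dependency ratio = (11.1 + 26.7) / 62.2 × 100 = 37.8 / 62.2 × 100 = 60.8

Youth dependency ratio: 17.8
Old-age dependency ratio: 42.9
Total dependency ratio: 60.8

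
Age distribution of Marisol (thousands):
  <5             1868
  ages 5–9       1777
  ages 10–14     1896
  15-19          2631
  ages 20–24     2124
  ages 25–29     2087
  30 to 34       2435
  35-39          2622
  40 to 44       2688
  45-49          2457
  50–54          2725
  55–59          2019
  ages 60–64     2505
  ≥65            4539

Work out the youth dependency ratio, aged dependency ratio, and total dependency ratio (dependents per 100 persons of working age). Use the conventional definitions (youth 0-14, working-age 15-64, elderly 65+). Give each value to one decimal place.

0–14: 1868 + 1777 + 1896 = 5541
15–64: 2631 + 2124 + 2087 + 2435 + 2622 + 2688 + 2457 + 2725 + 2019 + 2505 = 24293
65+: 4539
Youth dependency ratio = 5541 / 24293 × 100 = 22.8
Old-age dependency ratio = 4539 / 24293 × 100 = 18.7
Total dependency ratio = (5541 + 4539) / 24293 × 100 = 10080 / 24293 × 100 = 41.5

Youth dependency ratio: 22.8
Old-age dependency ratio: 18.7
Total dependency ratio: 41.5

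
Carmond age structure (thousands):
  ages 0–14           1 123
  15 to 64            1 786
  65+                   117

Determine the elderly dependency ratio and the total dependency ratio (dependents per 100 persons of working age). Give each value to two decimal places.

Old-age dependency ratio = 117 / 1 786 × 100 = 6.55
Total dependency ratio = (1 123 + 117) / 1 786 × 100 = 1 240 / 1 786 × 100 = 69.43

Old-age dependency ratio: 6.55
Total dependency ratio: 69.43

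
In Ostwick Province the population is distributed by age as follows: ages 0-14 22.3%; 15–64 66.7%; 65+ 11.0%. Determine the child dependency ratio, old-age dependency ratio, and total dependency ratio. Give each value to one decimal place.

Youth dependency ratio: 33.4
Old-age dependency ratio: 16.5
Total dependency ratio: 49.9

Youth dependency ratio = 22.3 / 66.7 × 100 = 33.4
Old-age dependency ratio = 11.0 / 66.7 × 100 = 16.5
Total dependency ratio = (22.3 + 11.0) / 66.7 × 100 = 33.3 / 66.7 × 100 = 49.9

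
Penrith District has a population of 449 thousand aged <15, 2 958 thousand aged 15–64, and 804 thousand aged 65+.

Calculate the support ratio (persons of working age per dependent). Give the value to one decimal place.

Support ratio: 2.4

Support ratio = 2 958 / (449 + 804) = 2 958 / 1 253 = 2.4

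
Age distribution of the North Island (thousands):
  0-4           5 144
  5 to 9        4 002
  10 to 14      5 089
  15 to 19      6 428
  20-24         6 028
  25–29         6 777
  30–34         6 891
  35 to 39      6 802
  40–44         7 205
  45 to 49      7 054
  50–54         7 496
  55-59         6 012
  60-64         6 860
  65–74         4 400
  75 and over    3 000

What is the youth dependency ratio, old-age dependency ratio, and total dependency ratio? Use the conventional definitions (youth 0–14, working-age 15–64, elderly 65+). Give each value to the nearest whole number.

0–14: 5 144 + 4 002 + 5 089 = 14 235
15–64: 6 428 + 6 028 + 6 777 + 6 891 + 6 802 + 7 205 + 7 054 + 7 496 + 6 012 + 6 860 = 67 553
65+: 4 400 + 3 000 = 7 400
Youth dependency ratio = 14 235 / 67 553 × 100 = 21
Old-age dependency ratio = 7 400 / 67 553 × 100 = 11
Total dependency ratio = (14 235 + 7 400) / 67 553 × 100 = 21 635 / 67 553 × 100 = 32

Youth dependency ratio: 21
Old-age dependency ratio: 11
Total dependency ratio: 32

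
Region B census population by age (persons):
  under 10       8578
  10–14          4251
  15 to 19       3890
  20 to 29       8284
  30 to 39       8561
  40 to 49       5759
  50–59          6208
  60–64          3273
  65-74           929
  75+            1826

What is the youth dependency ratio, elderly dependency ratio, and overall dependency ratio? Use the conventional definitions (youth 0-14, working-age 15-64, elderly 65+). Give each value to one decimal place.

Youth dependency ratio: 35.7
Old-age dependency ratio: 7.7
Total dependency ratio: 43.3

0–14: 8578 + 4251 = 12829
15–64: 3890 + 8284 + 8561 + 5759 + 6208 + 3273 = 35975
65+: 929 + 1826 = 2755
Youth dependency ratio = 12829 / 35975 × 100 = 35.7
Old-age dependency ratio = 2755 / 35975 × 100 = 7.7
Total dependency ratio = (12829 + 2755) / 35975 × 100 = 15584 / 35975 × 100 = 43.3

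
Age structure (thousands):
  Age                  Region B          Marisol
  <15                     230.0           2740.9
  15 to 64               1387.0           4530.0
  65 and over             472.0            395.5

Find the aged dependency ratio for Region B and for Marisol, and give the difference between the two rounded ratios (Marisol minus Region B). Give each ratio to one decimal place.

Region B: 472.0 / 1387.0 × 100 = 34.0
Marisol: 395.5 / 4530.0 × 100 = 8.7

Region B: 34.0
Marisol: 8.7
Difference: -25.3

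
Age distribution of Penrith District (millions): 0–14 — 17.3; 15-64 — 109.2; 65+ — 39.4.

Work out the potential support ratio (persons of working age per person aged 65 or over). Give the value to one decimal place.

Potential support ratio: 2.8

Potential support ratio = 109.2 / 39.4 = 2.8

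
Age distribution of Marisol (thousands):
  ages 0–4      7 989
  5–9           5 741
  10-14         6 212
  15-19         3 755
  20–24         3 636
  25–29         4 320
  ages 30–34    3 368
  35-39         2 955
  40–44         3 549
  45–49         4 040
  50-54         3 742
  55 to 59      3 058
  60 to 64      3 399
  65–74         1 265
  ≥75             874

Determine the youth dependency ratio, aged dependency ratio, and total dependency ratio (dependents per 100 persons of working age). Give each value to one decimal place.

Youth dependency ratio: 55.7
Old-age dependency ratio: 6.0
Total dependency ratio: 61.6

0–14: 7 989 + 5 741 + 6 212 = 19 942
15–64: 3 755 + 3 636 + 4 320 + 3 368 + 2 955 + 3 549 + 4 040 + 3 742 + 3 058 + 3 399 = 35 822
65+: 1 265 + 874 = 2 139
Youth dependency ratio = 19 942 / 35 822 × 100 = 55.7
Old-age dependency ratio = 2 139 / 35 822 × 100 = 6.0
Total dependency ratio = (19 942 + 2 139) / 35 822 × 100 = 22 081 / 35 822 × 100 = 61.6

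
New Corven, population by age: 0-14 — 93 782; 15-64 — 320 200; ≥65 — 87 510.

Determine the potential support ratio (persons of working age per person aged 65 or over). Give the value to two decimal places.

Potential support ratio = 320 200 / 87 510 = 3.66

Potential support ratio: 3.66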